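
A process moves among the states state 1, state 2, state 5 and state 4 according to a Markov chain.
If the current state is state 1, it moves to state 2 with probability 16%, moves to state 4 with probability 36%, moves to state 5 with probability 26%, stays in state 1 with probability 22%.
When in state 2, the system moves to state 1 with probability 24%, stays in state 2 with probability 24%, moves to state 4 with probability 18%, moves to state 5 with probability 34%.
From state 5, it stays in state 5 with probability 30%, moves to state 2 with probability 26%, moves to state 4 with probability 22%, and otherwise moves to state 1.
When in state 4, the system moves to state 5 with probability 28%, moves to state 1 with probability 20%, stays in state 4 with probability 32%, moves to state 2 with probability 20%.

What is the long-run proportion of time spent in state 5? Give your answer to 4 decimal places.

Let the stationary distribution be π with π = πP and π_1 + π_2 + π_3 + π_4 = 1.
π_1 = 0.22·π_1 + 0.24·π_2 + 0.22·π_3 + 0.2·π_4
π_2 = 0.16·π_1 + 0.24·π_2 + 0.26·π_3 + 0.2·π_4
π_3 = 0.26·π_1 + 0.34·π_2 + 0.3·π_3 + 0.28·π_4
Solving with the normalization constraint gives π = (0.2190, 0.2176, 0.2946, 0.2688).
So the stationary probability of state 5 is 0.2946.

0.2946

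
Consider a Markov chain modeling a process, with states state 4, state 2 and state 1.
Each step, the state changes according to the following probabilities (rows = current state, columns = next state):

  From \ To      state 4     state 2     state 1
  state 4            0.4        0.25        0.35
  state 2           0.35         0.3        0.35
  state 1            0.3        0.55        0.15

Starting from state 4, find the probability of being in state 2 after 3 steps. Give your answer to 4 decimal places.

0.3524

Propagate the distribution vector 3 steps from state 4.
After 0 steps: (1.0000, 0.0000, 0.0000)
After 1 step: (0.4000, 0.2500, 0.3500)
After 2 steps: (0.3525, 0.3675, 0.2800)
After 3 steps: (0.3536, 0.3524, 0.2940)
P(in state 2 after 3 steps) = 0.3524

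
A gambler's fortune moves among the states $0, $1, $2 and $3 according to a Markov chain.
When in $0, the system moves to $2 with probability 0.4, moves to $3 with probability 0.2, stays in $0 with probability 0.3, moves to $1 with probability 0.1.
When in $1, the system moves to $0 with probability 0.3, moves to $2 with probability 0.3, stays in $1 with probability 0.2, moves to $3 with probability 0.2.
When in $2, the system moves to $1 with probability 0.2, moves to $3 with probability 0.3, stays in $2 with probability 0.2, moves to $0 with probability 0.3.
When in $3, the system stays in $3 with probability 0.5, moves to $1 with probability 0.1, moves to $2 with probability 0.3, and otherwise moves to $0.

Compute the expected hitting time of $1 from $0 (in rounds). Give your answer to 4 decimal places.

Let t(s) be the expected number of rounds to first reach $1 from state s, with t($1) = 0. Conditioning on the first round:
t($0) = 1 + 0.3·t($0) + 0.4·t($2) + 0.2·t($3)
t($2) = 1 + 0.3·t($0) + 0.2·t($2) + 0.3·t($3)
t($3) = 1 + 0.1·t($0) + 0.3·t($2) + 0.5·t($3)
Solving: t($0) = 7.6577, t($2) = 7.0270, t($3) = 7.7477.
Expected rounds from $0 to $1: 7.6577.

7.6577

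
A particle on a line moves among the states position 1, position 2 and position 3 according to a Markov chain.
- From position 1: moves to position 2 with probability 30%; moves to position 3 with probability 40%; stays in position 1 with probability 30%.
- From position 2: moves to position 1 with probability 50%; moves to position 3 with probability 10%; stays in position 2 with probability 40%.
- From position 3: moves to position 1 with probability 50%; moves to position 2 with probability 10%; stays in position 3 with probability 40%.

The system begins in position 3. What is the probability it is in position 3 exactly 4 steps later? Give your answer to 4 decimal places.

Propagate the distribution vector 4 steps from position 3.
After 0 steps: (0.0000, 0.0000, 1.0000)
After 1 step: (0.5000, 0.1000, 0.4000)
After 2 steps: (0.4000, 0.2300, 0.3700)
After 3 steps: (0.4200, 0.2490, 0.3310)
After 4 steps: (0.4160, 0.2587, 0.3253)
P(in position 3 after 4 steps) = 0.3253

0.3253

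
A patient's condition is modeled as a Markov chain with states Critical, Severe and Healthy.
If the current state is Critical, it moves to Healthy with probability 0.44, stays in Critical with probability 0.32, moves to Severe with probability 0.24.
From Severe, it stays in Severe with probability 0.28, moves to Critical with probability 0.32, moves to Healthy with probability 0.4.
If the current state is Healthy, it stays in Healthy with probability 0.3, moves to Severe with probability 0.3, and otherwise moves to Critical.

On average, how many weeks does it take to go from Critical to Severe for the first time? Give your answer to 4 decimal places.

3.8000

Let t(s) be the expected number of weeks to first reach Severe from state s, with t(Severe) = 0. Conditioning on the first week:
t(Critical) = 1 + 0.32·t(Critical) + 0.44·t(Healthy)
t(Healthy) = 1 + 0.4·t(Critical) + 0.3·t(Healthy)
Solving: t(Critical) = 3.8000, t(Healthy) = 3.6000.
Expected weeks from Critical to Severe: 3.8000.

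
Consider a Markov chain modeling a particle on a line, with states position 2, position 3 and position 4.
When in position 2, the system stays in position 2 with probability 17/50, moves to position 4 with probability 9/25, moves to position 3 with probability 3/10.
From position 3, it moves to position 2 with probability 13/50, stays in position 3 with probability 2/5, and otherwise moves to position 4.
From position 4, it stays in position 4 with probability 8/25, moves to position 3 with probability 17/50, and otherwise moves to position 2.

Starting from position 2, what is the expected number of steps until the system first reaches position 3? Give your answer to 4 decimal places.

Let t(s) be the expected number of steps to first reach position 3 from state s, with t(position 3) = 0. Conditioning on the first step:
t(position 2) = 1 + 0.34·t(position 2) + 0.36·t(position 4)
t(position 4) = 1 + 0.34·t(position 2) + 0.32·t(position 4)
Solving: t(position 2) = 3.1863, t(position 4) = 3.0637.
Expected steps from position 2 to position 3: 3.1863.

3.1863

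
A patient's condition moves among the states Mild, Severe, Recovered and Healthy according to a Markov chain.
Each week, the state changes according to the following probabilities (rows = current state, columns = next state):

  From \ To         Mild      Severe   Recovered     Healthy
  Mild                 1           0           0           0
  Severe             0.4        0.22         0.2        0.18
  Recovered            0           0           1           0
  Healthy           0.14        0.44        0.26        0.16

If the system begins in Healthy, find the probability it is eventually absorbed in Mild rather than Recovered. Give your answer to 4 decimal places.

Let h(s) be the probability of absorption at Mild starting from transient state s. Then h(Mild) = 1 and h(Recovered) = 0. By first-step analysis:
h(Severe) = 0.4·1 + 0.22·h(Severe) + 0.2·0 + 0.18·h(Healthy)
h(Healthy) = 0.14·1 + 0.44·h(Severe) + 0.26·0 + 0.16·h(Healthy)
Solving: h(Severe) = 0.6271, h(Healthy) = 0.4951.
Starting from Healthy, the probability is 0.4951.

0.4951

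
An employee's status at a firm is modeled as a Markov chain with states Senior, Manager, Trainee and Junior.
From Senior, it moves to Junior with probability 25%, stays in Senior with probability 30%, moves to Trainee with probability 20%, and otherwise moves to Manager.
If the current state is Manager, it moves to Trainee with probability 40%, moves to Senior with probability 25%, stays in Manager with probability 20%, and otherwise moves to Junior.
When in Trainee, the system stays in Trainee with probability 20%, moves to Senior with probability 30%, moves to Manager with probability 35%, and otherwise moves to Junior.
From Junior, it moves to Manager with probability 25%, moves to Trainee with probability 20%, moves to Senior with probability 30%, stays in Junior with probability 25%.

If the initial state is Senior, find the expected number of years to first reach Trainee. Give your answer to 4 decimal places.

Let t(s) be the expected number of years to first reach Trainee from state s, with t(Trainee) = 0. Conditioning on the first year:
t(Senior) = 1 + 0.3·t(Senior) + 0.25·t(Manager) + 0.25·t(Junior)
t(Manager) = 1 + 0.25·t(Senior) + 0.2·t(Manager) + 0.15·t(Junior)
t(Junior) = 1 + 0.3·t(Senior) + 0.25·t(Manager) + 0.25·t(Junior)
Solving: t(Senior) = 4.0385, t(Manager) = 3.2692, t(Junior) = 4.0385.
Expected years from Senior to Trainee: 4.0385.

4.0385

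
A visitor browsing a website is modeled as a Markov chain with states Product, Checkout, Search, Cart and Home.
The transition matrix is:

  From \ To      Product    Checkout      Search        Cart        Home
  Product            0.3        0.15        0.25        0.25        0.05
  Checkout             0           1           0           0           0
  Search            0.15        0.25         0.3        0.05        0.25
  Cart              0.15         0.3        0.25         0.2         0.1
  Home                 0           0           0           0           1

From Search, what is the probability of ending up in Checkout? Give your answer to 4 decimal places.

0.5432

Let h(s) be the probability of absorption at Checkout starting from transient state s. Then h(Checkout) = 1 and h(Home) = 0. By first-step analysis:
h(Product) = 0.3·h(Product) + 0.15·1 + 0.25·h(Search) + 0.25·h(Cart) + 0.05·0
h(Search) = 0.15·h(Product) + 0.25·1 + 0.3·h(Search) + 0.05·h(Cart) + 0.25·0
h(Cart) = 0.15·h(Product) + 0.3·1 + 0.25·h(Search) + 0.2·h(Cart) + 0.1·0
Solving: h(Product) = 0.6461, h(Search) = 0.5432, h(Cart) = 0.6659.
Starting from Search, the probability is 0.5432.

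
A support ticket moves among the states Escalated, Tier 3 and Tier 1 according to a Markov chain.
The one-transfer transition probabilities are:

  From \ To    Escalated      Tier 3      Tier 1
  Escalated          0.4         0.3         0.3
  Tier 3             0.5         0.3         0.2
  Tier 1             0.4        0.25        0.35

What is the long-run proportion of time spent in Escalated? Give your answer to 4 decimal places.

0.4286

Let the stationary distribution be π with π = πP and π_1 + π_2 + π_3 = 1.
π_1 = 0.4·π_1 + 0.5·π_2 + 0.4·π_3
π_2 = 0.3·π_1 + 0.3·π_2 + 0.25·π_3
Solving with the normalization constraint gives π = (0.4286, 0.2857, 0.2857).
So the stationary probability of Escalated is 0.4286.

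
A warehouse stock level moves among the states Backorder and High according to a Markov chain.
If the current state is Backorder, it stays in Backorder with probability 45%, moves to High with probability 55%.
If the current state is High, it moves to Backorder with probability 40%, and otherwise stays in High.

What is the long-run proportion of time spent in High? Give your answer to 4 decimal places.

0.5789

Let the stationary distribution be π with π = πP and π_1 + π_2 = 1.
π_1 = 0.45·π_1 + 0.4·π_2
Solving with the normalization constraint gives π = (0.4211, 0.5789).
So the stationary probability of High is 0.5789.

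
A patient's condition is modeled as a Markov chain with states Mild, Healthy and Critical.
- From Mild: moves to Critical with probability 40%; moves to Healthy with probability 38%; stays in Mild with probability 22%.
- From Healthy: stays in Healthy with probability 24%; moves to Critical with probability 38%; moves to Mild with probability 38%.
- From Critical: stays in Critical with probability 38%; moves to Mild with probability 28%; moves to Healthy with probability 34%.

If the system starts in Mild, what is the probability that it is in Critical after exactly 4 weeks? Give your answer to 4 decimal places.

Propagate the distribution vector 4 weeks from Mild.
After 0 weeks: (1.0000, 0.0000, 0.0000)
After 1 week: (0.2200, 0.3800, 0.4000)
After 2 weeks: (0.3048, 0.3108, 0.3844)
After 3 weeks: (0.2928, 0.3211, 0.3861)
After 4 weeks: (0.2945, 0.3196, 0.3859)
P(in Critical after 4 weeks) = 0.3859

0.3859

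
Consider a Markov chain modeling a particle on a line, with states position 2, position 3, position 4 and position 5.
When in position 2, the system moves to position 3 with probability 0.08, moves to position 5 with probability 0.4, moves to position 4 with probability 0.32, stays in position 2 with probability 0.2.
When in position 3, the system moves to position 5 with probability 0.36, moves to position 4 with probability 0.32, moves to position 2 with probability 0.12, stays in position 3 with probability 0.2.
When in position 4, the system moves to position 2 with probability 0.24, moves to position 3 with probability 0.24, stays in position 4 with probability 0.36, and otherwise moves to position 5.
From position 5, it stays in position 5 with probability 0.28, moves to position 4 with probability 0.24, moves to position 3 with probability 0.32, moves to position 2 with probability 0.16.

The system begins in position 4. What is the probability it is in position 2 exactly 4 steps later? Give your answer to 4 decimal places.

0.1832

Propagate the distribution vector 4 steps from position 4.
After 0 steps: (0.0000, 0.0000, 1.0000, 0.0000)
After 1 step: (0.2400, 0.2400, 0.3600, 0.1600)
After 2 steps: (0.1888, 0.2048, 0.3216, 0.2848)
After 3 steps: (0.1851, 0.2244, 0.3101, 0.2804)
After 4 steps: (0.1832, 0.2238, 0.3100, 0.2830)
P(in position 2 after 4 steps) = 0.1832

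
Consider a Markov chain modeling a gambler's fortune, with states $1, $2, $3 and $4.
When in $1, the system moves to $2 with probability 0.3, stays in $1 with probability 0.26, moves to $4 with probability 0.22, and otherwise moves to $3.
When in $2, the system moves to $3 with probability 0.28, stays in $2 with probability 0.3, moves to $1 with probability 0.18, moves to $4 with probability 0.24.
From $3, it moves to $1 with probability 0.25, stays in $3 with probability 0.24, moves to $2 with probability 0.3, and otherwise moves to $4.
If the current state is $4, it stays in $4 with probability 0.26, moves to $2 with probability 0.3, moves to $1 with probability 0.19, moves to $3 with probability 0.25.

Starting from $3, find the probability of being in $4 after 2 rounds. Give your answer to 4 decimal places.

0.2320

Propagate the distribution vector 2 rounds from $3.
After 0 rounds: (0.0000, 0.0000, 1.0000, 0.0000)
After 1 round: (0.2500, 0.3000, 0.2400, 0.2100)
After 2 rounds: (0.2189, 0.3000, 0.2491, 0.2320)
P(in $4 after 2 rounds) = 0.2320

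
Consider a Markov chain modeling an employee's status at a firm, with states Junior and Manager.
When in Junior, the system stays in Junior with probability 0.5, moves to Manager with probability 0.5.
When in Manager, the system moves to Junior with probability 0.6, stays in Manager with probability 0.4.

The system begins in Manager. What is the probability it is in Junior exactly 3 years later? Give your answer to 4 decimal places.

0.5460

Propagate the distribution vector 3 years from Manager.
After 0 years: (0.0000, 1.0000)
After 1 year: (0.6000, 0.4000)
After 2 years: (0.5400, 0.4600)
After 3 years: (0.5460, 0.4540)
P(in Junior after 3 years) = 0.5460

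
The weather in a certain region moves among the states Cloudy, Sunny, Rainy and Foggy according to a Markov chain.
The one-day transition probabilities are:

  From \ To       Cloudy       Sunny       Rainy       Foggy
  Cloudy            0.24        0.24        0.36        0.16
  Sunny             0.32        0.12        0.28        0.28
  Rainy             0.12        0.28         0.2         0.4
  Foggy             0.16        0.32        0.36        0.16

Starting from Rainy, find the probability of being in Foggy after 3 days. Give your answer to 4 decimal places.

0.2629

Propagate the distribution vector 3 days from Rainy.
After 0 days: (0.0000, 0.0000, 1.0000, 0.0000)
After 1 day: (0.1200, 0.2800, 0.2000, 0.4000)
After 2 days: (0.2064, 0.2464, 0.3056, 0.2416)
After 3 days: (0.2037, 0.2420, 0.2914, 0.2629)
P(in Foggy after 3 days) = 0.2629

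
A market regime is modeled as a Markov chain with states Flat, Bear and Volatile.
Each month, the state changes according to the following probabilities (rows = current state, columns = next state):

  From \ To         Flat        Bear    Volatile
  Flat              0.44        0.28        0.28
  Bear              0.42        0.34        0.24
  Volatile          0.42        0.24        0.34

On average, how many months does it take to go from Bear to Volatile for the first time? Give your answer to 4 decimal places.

3.8889

Let t(s) be the expected number of months to first reach Volatile from state s, with t(Volatile) = 0. Conditioning on the first month:
t(Flat) = 1 + 0.44·t(Flat) + 0.28·t(Bear)
t(Bear) = 1 + 0.42·t(Flat) + 0.34·t(Bear)
Solving: t(Flat) = 3.7302, t(Bear) = 3.8889.
Expected months from Bear to Volatile: 3.8889.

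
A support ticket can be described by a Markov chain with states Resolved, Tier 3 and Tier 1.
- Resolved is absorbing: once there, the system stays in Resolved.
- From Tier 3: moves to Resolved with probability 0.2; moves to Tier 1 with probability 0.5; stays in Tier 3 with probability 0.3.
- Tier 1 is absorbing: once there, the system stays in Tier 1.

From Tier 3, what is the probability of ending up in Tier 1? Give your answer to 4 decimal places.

0.7143

Let h(s) be the probability of absorption at Tier 1 starting from transient state s. Then h(Tier 1) = 1 and h(Resolved) = 0. By first-step analysis:
h(Tier 3) = 0.2·0 + 0.3·h(Tier 3) + 0.5·1
Solving: h(Tier 3) = 0.7143.
Starting from Tier 3, the probability is 0.7143.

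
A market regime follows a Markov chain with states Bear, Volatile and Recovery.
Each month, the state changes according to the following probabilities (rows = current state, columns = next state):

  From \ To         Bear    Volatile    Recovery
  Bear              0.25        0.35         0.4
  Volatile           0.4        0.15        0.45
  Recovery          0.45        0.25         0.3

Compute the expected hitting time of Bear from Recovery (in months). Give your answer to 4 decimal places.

Let t(s) be the expected number of months to first reach Bear from state s, with t(Bear) = 0. Conditioning on the first month:
t(Volatile) = 1 + 0.15·t(Volatile) + 0.45·t(Recovery)
t(Recovery) = 1 + 0.25·t(Volatile) + 0.3·t(Recovery)
Solving: t(Volatile) = 2.3834, t(Recovery) = 2.2798.
Expected months from Recovery to Bear: 2.2798.

2.2798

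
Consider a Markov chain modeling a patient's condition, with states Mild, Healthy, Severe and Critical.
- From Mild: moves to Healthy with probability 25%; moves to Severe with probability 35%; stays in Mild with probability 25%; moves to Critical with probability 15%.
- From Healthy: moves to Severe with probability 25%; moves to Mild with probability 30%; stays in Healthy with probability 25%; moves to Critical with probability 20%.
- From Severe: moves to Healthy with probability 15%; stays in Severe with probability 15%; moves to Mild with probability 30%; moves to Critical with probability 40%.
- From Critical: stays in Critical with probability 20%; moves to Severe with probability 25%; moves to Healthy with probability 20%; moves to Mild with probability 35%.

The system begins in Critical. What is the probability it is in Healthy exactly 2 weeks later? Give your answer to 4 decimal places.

0.2150

Propagate the distribution vector 2 weeks from Critical.
After 0 weeks: (0.0000, 0.0000, 0.0000, 1.0000)
After 1 week: (0.3500, 0.2000, 0.2500, 0.2000)
After 2 weeks: (0.2925, 0.2150, 0.2600, 0.2325)
P(in Healthy after 2 weeks) = 0.2150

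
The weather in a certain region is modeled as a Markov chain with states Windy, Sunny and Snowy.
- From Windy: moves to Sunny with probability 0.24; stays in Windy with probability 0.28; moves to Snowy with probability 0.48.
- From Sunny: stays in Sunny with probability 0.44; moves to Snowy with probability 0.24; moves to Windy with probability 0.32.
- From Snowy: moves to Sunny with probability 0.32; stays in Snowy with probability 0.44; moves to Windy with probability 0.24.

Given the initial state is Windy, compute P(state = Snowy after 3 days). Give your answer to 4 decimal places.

0.3855

Propagate the distribution vector 3 days from Windy.
After 0 days: (1.0000, 0.0000, 0.0000)
After 1 day: (0.2800, 0.2400, 0.4800)
After 2 days: (0.2704, 0.3264, 0.4032)
After 3 days: (0.2769, 0.3375, 0.3855)
P(in Snowy after 3 days) = 0.3855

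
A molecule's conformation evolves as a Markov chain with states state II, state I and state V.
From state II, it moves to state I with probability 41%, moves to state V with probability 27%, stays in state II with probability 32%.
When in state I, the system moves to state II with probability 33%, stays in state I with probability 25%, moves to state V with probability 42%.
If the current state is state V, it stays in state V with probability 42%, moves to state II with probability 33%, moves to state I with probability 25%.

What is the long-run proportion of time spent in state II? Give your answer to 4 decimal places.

0.3267

Let the stationary distribution be π with π = πP and π_1 + π_2 + π_3 = 1.
π_1 = 0.32·π_1 + 0.33·π_2 + 0.33·π_3
π_2 = 0.41·π_1 + 0.25·π_2 + 0.25·π_3
Solving with the normalization constraint gives π = (0.3267, 0.3023, 0.3710).
So the stationary probability of state II is 0.3267.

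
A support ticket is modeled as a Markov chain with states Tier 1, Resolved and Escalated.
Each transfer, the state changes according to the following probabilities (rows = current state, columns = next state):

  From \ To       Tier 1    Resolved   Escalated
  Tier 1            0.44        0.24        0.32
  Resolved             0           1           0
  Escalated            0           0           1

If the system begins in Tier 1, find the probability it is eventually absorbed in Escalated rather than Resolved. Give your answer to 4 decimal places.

Let h(s) be the probability of absorption at Escalated starting from transient state s. Then h(Escalated) = 1 and h(Resolved) = 0. By first-step analysis:
h(Tier 1) = 0.44·h(Tier 1) + 0.24·0 + 0.32·1
Solving: h(Tier 1) = 0.5714.
Starting from Tier 1, the probability is 0.5714.

0.5714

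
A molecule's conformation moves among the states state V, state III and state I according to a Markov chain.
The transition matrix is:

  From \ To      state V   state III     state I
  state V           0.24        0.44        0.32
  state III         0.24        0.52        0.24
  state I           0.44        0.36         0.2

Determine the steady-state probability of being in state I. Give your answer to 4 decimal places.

0.2531

Let the stationary distribution be π with π = πP and π_1 + π_2 + π_3 = 1.
π_1 = 0.24·π_1 + 0.24·π_2 + 0.44·π_3
π_2 = 0.44·π_1 + 0.52·π_2 + 0.36·π_3
Solving with the normalization constraint gives π = (0.2906, 0.4563, 0.2531).
So the stationary probability of state I is 0.2531.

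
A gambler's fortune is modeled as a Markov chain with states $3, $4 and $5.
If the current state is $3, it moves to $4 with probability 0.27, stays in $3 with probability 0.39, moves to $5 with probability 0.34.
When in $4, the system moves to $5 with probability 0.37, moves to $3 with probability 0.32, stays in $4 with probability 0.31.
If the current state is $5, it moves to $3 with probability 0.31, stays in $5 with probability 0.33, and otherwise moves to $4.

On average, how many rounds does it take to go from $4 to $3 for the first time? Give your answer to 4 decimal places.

3.1601

Let t(s) be the expected number of rounds to first reach $3 from state s, with t($3) = 0. Conditioning on the first round:
t($4) = 1 + 0.31·t($4) + 0.37·t($5)
t($5) = 1 + 0.36·t($4) + 0.33·t($5)
Solving: t($4) = 3.1601, t($5) = 3.1905.
Expected rounds from $4 to $3: 3.1601.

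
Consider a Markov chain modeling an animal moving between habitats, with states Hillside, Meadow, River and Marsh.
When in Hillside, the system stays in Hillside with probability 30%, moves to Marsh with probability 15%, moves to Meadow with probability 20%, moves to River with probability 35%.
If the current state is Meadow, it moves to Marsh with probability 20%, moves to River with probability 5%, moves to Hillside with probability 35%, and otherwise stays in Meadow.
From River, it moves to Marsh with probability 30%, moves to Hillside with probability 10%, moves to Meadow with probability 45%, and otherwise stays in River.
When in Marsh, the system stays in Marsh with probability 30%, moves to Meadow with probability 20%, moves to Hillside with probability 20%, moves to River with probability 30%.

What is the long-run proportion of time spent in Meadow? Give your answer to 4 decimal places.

Let the stationary distribution be π with π = πP and π_1 + π_2 + π_3 + π_4 = 1.
π_1 = 0.3·π_1 + 0.35·π_2 + 0.1·π_3 + 0.2·π_4
π_2 = 0.2·π_1 + 0.4·π_2 + 0.45·π_3 + 0.2·π_4
π_3 = 0.35·π_1 + 0.05·π_2 + 0.15·π_3 + 0.3·π_4
Solving with the normalization constraint gives π = (0.2519, 0.3136, 0.2036, 0.2309).
So the stationary probability of Meadow is 0.3136.

0.3136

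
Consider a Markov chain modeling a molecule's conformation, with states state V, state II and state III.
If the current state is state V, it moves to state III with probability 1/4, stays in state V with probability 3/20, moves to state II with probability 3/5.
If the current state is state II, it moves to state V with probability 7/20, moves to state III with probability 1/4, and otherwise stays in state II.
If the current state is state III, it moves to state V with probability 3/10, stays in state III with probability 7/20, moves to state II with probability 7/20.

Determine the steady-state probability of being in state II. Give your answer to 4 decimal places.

0.4421

Let the stationary distribution be π with π = πP and π_1 + π_2 + π_3 = 1.
π_1 = 0.15·π_1 + 0.35·π_2 + 0.3·π_3
π_2 = 0.6·π_1 + 0.4·π_2 + 0.35·π_3
Solving with the normalization constraint gives π = (0.2801, 0.4421, 0.2778).
So the stationary probability of state II is 0.4421.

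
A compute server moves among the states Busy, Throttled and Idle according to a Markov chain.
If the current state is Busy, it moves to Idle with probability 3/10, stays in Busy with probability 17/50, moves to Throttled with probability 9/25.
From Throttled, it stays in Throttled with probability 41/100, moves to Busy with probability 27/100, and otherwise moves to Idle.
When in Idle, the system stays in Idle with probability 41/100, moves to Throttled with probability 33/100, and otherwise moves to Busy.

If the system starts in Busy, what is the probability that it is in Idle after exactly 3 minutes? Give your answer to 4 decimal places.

Propagate the distribution vector 3 minutes from Busy.
After 0 minutes: (1.0000, 0.0000, 0.0000)
After 1 minute: (0.3400, 0.3600, 0.3000)
After 2 minutes: (0.2908, 0.3690, 0.3402)
After 3 minutes: (0.2870, 0.3682, 0.3448)
P(in Idle after 3 minutes) = 0.3448

0.3448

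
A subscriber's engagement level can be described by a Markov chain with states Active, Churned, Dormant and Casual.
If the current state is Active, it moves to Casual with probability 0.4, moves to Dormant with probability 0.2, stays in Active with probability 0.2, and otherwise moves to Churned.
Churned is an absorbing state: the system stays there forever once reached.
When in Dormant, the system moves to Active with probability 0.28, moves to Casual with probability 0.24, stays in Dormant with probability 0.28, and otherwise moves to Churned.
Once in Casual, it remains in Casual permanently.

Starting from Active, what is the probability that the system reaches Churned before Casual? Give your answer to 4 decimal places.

Let h(s) be the probability of absorption at Churned starting from transient state s. Then h(Churned) = 1 and h(Casual) = 0. By first-step analysis:
h(Active) = 0.2·h(Active) + 0.2·1 + 0.2·h(Dormant) + 0.4·0
h(Dormant) = 0.28·h(Active) + 0.2·1 + 0.28·h(Dormant) + 0.24·0
Solving: h(Active) = 0.3538, h(Dormant) = 0.4154.
Starting from Active, the probability is 0.3538.

0.3538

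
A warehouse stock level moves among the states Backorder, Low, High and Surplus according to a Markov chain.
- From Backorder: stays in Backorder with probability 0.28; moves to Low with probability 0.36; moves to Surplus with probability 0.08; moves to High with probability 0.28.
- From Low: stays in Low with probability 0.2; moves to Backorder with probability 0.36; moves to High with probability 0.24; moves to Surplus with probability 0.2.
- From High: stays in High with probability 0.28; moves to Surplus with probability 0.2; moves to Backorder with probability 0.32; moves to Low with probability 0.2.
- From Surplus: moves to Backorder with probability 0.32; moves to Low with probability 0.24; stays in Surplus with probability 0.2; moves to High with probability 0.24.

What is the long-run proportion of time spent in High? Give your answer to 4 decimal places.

0.2632

Let the stationary distribution be π with π = πP and π_1 + π_2 + π_3 + π_4 = 1.
π_1 = 0.28·π_1 + 0.36·π_2 + 0.32·π_3 + 0.32·π_4
π_2 = 0.36·π_1 + 0.2·π_2 + 0.2·π_3 + 0.24·π_4
π_3 = 0.28·π_1 + 0.24·π_2 + 0.28·π_3 + 0.24·π_4
Solving with the normalization constraint gives π = (0.3176, 0.2573, 0.2632, 0.1619).
So the stationary probability of High is 0.2632.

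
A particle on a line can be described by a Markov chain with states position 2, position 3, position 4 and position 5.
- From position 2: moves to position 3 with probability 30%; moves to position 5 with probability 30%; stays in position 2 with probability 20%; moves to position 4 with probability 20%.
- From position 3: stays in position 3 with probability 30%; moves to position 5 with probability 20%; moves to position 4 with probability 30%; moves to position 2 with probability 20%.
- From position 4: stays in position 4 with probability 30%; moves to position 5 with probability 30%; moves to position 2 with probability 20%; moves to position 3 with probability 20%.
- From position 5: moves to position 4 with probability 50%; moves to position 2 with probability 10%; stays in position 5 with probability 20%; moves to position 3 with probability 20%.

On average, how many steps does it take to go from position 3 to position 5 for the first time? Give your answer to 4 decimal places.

Let t(s) be the expected number of steps to first reach position 5 from state s, with t(position 5) = 0. Conditioning on the first step:
t(position 2) = 1 + 0.2·t(position 2) + 0.3·t(position 3) + 0.2·t(position 4)
t(position 3) = 1 + 0.2·t(position 2) + 0.3·t(position 3) + 0.3·t(position 4)
t(position 4) = 1 + 0.2·t(position 2) + 0.2·t(position 3) + 0.3·t(position 4)
Solving: t(position 2) = 3.6694, t(position 3) = 4.0323, t(position 4) = 3.6290.
Expected steps from position 3 to position 5: 4.0323.

4.0323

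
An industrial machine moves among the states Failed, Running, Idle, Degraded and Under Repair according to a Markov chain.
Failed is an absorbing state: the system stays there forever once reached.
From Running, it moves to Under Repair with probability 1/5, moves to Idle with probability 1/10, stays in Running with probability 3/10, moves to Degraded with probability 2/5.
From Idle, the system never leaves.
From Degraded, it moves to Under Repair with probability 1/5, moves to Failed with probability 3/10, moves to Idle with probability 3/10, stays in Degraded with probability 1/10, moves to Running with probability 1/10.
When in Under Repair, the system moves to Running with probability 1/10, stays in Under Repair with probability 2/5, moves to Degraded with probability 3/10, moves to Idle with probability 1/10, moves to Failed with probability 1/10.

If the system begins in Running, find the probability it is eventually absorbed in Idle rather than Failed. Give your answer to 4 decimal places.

0.5857

Let h(s) be the probability of absorption at Idle starting from transient state s. Then h(Idle) = 1 and h(Failed) = 0. By first-step analysis:
h(Running) = 0.3·h(Running) + 0.1·1 + 0.4·h(Degraded) + 0.2·h(Under Repair)
h(Degraded) = 0.3·0 + 0.1·h(Running) + 0.3·1 + 0.1·h(Degraded) + 0.2·h(Under Repair)
h(Under Repair) = 0.1·0 + 0.1·h(Running) + 0.1·1 + 0.3·h(Degraded) + 0.4·h(Under Repair)
Solving: h(Running) = 0.5857, h(Degraded) = 0.5143, h(Under Repair) = 0.5214.
Starting from Running, the probability is 0.5857.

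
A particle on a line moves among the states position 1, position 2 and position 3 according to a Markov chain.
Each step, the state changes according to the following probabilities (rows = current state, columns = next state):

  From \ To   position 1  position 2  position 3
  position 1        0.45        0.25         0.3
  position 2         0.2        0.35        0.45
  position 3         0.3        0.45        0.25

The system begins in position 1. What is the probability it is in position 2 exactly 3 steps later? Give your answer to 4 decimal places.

0.3480

Propagate the distribution vector 3 steps from position 1.
After 0 steps: (1.0000, 0.0000, 0.0000)
After 1 step: (0.4500, 0.2500, 0.3000)
After 2 steps: (0.3425, 0.3350, 0.3225)
After 3 steps: (0.3179, 0.3480, 0.3341)
P(in position 2 after 3 steps) = 0.3480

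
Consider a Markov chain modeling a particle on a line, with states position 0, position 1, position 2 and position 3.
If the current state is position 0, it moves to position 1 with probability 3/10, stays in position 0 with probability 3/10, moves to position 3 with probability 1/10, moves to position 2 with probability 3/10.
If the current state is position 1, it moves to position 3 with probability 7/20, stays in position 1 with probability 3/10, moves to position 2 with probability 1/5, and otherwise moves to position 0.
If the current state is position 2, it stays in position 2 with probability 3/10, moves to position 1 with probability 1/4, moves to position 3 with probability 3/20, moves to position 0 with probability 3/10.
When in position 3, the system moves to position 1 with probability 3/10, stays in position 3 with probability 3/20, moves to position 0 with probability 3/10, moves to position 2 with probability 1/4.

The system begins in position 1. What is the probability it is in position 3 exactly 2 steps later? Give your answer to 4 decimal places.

0.2025

Propagate the distribution vector 2 steps from position 1.
After 0 steps: (0.0000, 1.0000, 0.0000, 0.0000)
After 1 step: (0.1500, 0.3000, 0.2000, 0.3500)
After 2 steps: (0.2550, 0.2900, 0.2525, 0.2025)
P(in position 3 after 2 steps) = 0.2025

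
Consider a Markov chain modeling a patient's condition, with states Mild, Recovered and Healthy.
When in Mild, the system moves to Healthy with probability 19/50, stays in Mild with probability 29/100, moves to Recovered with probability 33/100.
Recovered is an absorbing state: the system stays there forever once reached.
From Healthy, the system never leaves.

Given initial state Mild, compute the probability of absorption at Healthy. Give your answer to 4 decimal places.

0.5352

Let h(s) be the probability of absorption at Healthy starting from transient state s. Then h(Healthy) = 1 and h(Recovered) = 0. By first-step analysis:
h(Mild) = 0.29·h(Mild) + 0.33·0 + 0.38·1
Solving: h(Mild) = 0.5352.
Starting from Mild, the probability is 0.5352.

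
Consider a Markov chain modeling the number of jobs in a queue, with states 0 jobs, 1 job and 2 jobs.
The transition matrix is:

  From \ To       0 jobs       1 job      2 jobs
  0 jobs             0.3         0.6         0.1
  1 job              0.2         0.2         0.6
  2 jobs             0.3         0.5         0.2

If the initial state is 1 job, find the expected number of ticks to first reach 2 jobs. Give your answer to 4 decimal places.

Let t(s) be the expected number of ticks to first reach 2 jobs from state s, with t(2 jobs) = 0. Conditioning on the first tick:
t(0 jobs) = 1 + 0.3·t(0 jobs) + 0.6·t(1 job)
t(1 job) = 1 + 0.2·t(0 jobs) + 0.2·t(1 job)
Solving: t(0 jobs) = 3.1818, t(1 job) = 2.0455.
Expected ticks from 1 job to 2 jobs: 2.0455.

2.0455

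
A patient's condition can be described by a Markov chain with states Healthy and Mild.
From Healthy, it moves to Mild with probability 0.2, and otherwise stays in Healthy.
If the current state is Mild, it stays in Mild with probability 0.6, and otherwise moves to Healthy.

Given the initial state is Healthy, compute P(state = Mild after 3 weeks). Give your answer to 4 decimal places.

0.3120

Propagate the distribution vector 3 weeks from Healthy.
After 0 weeks: (1.0000, 0.0000)
After 1 week: (0.8000, 0.2000)
After 2 weeks: (0.7200, 0.2800)
After 3 weeks: (0.6880, 0.3120)
P(in Mild after 3 weeks) = 0.3120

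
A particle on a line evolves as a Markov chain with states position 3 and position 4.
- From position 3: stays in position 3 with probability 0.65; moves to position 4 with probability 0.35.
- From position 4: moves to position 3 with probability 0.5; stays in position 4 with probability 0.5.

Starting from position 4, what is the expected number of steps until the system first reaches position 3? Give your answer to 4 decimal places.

Let t(s) be the expected number of steps to first reach position 3 from state s, with t(position 3) = 0. Conditioning on the first step:
t(position 4) = 1 + 0.5·t(position 4)
Solving: t(position 4) = 2.0000.
Expected steps from position 4 to position 3: 2.0000.

2.0000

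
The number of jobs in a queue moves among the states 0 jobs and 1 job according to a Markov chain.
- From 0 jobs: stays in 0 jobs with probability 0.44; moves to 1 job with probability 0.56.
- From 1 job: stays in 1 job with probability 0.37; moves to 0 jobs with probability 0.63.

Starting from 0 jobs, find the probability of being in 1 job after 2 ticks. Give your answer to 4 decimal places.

0.4536

Sum over the intermediate state after 1 tick:
P = P(0 jobs→0 jobs)·P(0 jobs→1 job) + P(0 jobs→1 job)·P(1 job→1 job)
  = 0.44×0.56 + 0.56×0.37
  = 0.2464 + 0.2072 = 0.4536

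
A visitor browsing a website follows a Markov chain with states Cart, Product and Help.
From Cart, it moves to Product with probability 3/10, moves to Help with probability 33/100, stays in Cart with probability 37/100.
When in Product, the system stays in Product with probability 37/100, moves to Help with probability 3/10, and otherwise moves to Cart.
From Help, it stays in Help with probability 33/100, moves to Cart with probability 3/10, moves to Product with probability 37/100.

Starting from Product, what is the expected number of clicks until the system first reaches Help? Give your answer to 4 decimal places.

Let t(s) be the expected number of clicks to first reach Help from state s, with t(Help) = 0. Conditioning on the first click:
t(Cart) = 1 + 0.37·t(Cart) + 0.3·t(Product)
t(Product) = 1 + 0.33·t(Cart) + 0.37·t(Product)
Solving: t(Cart) = 3.1219, t(Product) = 3.2226.
Expected clicks from Product to Help: 3.2226.

3.2226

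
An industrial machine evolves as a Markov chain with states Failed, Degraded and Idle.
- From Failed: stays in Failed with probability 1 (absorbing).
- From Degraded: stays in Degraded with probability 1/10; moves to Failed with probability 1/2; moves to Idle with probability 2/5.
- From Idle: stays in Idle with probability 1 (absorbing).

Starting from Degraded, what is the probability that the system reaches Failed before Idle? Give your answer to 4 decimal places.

Let h(s) be the probability of absorption at Failed starting from transient state s. Then h(Failed) = 1 and h(Idle) = 0. By first-step analysis:
h(Degraded) = 0.5·1 + 0.1·h(Degraded) + 0.4·0
Solving: h(Degraded) = 0.5556.
Starting from Degraded, the probability is 0.5556.

0.5556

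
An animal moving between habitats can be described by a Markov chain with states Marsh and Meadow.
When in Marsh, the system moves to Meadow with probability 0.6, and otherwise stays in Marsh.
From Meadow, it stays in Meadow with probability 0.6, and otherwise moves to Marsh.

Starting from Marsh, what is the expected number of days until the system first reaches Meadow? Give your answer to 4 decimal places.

Let t(s) be the expected number of days to first reach Meadow from state s, with t(Meadow) = 0. Conditioning on the first day:
t(Marsh) = 1 + 0.4·t(Marsh)
Solving: t(Marsh) = 1.6667.
Expected days from Marsh to Meadow: 1.6667.

1.6667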